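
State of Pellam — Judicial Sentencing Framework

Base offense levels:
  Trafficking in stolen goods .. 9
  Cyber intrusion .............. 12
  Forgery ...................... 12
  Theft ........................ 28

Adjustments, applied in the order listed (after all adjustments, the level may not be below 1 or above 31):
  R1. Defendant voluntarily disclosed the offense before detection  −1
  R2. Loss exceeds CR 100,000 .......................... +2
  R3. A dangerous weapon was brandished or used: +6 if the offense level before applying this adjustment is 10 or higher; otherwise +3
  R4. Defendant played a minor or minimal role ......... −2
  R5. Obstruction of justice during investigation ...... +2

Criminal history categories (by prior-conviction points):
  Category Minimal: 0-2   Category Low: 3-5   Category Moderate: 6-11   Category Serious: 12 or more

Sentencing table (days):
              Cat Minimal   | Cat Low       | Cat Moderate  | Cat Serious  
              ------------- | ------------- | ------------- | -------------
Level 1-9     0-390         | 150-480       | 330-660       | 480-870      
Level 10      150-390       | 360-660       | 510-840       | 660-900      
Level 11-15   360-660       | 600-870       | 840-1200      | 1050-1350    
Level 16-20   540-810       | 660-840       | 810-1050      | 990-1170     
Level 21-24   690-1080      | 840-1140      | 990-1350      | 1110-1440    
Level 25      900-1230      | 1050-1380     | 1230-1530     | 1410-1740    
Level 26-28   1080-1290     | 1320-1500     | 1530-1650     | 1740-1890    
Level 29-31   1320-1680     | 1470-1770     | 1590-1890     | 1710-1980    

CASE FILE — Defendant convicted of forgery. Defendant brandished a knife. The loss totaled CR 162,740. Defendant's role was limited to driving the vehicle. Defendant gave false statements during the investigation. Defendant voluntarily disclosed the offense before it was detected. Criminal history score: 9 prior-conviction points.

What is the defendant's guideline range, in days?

Base offense level for forgery: 12.
R1 applies: 12 − 1 = 11.
R2 applies: 11 + 2 = 13.
R3 applies (level before this adjustment is 13 ≥ 10, so +6): 13 + 6 = 19.
R4 applies: 19 − 2 = 17.
R5 applies: 17 + 2 = 19.
Final offense level: 19.
Criminal history: 9 prior points → Category Moderate (6-11).
Level 19 falls in the 16-20 band.
Grid: Level 16-20 × Category Moderate = 810-1050 days.

810-1050 days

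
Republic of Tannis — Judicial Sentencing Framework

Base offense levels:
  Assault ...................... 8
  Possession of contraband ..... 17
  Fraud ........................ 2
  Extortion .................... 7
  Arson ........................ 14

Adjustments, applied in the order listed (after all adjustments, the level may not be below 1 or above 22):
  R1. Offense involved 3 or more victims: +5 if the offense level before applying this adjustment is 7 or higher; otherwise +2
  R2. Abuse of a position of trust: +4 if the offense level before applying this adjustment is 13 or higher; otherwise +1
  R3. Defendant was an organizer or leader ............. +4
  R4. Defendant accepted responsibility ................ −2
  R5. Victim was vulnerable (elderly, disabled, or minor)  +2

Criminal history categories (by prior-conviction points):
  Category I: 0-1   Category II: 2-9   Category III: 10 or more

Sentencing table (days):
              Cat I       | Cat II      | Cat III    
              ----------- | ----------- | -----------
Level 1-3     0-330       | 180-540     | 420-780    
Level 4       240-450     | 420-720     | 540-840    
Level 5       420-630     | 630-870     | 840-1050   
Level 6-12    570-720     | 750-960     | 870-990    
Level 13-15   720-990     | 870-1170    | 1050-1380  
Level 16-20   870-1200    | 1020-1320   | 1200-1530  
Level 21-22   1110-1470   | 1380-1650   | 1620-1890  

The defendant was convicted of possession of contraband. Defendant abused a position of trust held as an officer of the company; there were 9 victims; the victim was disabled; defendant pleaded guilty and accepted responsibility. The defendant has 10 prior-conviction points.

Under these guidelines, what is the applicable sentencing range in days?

Base offense level for possession of contraband: 17.
R1 applies (level before this adjustment is 17 ≥ 7, so +5): 17 + 5 = 22.
R2 applies (level before this adjustment is 22 ≥ 13, so +4): 22 + 4 = 26.
R3 does not apply.
R4 applies: 26 − 2 = 24.
R5 applies: 24 + 2 = 26.
Level 26 exceeds the maximum of 22; capped at 22.
Final offense level: 22.
Criminal history: 10 prior points → Category III (10+).
Level 22 falls in the 21-22 band.
Grid: Level 21-22 × Category III = 1620-1890 days.

1620-1890 days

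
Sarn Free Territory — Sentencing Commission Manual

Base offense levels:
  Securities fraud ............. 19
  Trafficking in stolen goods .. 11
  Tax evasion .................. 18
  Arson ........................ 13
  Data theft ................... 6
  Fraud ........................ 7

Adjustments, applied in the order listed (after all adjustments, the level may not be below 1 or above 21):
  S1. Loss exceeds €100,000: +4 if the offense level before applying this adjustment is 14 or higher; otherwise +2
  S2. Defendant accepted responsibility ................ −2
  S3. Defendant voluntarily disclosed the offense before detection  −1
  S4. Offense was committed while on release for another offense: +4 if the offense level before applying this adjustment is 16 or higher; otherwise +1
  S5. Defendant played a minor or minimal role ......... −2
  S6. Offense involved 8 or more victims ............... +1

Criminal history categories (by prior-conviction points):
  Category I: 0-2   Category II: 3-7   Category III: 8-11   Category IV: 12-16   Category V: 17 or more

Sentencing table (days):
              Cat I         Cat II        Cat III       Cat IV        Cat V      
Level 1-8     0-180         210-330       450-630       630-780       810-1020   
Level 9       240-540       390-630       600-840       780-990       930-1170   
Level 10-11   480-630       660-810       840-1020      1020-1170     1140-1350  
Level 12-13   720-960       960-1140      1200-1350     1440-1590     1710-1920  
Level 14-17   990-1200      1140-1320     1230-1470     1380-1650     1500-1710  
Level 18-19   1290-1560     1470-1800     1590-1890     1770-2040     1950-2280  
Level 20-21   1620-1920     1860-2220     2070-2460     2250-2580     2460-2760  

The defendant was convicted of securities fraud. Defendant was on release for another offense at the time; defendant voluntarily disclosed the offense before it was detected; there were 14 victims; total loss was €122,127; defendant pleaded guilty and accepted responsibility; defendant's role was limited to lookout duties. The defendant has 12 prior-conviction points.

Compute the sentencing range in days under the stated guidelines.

2250-2580 days

Base offense level for securities fraud: 19.
S1 applies (level before this adjustment is 19 ≥ 14, so +4): 19 + 4 = 23.
S2 applies: 23 − 2 = 21.
S3 applies: 21 − 1 = 20.
S4 applies (level before this adjustment is 20 ≥ 16, so +4): 20 + 4 = 24.
S5 applies: 24 − 2 = 22.
S6 applies: 22 + 1 = 23.
Level 23 exceeds the maximum of 21; capped at 21.
Final offense level: 21.
Criminal history: 12 prior points → Category IV (12-16).
Level 21 falls in the 20-21 band.
Grid: Level 20-21 × Category IV = 2250-2580 days.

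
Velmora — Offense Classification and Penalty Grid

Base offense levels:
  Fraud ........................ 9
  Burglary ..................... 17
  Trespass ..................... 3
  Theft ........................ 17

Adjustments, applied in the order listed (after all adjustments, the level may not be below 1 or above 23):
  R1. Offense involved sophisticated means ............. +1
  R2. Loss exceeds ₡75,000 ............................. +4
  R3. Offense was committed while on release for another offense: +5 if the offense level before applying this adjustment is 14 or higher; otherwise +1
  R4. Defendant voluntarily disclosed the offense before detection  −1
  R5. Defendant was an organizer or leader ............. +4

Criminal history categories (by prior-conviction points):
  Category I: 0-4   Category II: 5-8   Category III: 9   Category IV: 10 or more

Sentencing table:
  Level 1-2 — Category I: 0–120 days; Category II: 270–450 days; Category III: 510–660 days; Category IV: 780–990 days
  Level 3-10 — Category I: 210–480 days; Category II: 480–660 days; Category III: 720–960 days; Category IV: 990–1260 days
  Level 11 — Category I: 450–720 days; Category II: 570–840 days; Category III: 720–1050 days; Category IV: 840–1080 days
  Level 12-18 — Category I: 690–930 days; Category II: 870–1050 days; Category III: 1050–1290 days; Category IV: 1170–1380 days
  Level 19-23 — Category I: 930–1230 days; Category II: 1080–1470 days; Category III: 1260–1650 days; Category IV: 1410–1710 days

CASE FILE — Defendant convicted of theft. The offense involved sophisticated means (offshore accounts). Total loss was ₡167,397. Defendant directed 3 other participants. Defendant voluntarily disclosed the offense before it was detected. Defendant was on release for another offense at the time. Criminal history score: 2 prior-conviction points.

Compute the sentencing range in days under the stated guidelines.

930-1230 days

Base offense level for theft: 17.
R1 applies: 17 + 1 = 18.
R2 applies: 18 + 4 = 22.
R3 applies (level before this adjustment is 22 ≥ 14, so +5): 22 + 5 = 27.
R4 applies: 27 − 1 = 26.
R5 applies: 26 + 4 = 30.
Level 30 exceeds the maximum of 23; capped at 23.
Final offense level: 23.
Criminal history: 2 prior points → Category I (0-4).
Level 23 falls in the 19-23 band.
Grid: Level 19-23 × Category I = 930-1230 days.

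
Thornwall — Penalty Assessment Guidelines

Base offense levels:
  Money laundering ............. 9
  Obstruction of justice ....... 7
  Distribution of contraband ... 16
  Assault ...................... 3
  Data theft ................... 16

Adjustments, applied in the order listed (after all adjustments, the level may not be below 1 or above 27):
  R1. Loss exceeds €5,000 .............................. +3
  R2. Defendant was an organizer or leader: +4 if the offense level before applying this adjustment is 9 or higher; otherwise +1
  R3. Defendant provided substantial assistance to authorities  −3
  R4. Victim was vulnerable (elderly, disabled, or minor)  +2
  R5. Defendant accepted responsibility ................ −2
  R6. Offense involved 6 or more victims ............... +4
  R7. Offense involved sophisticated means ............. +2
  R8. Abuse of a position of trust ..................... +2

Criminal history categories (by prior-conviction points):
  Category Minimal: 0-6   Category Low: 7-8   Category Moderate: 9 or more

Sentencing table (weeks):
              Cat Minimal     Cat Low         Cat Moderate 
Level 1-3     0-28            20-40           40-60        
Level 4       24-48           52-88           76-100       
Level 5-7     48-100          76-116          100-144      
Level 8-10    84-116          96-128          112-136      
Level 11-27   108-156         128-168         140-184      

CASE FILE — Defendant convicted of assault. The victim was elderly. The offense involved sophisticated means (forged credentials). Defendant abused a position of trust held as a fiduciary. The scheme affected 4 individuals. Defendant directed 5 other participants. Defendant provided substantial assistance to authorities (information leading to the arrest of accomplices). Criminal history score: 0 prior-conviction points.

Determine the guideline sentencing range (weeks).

Base offense level for assault: 3.
R2 applies (level before this adjustment is 3 < 9, so +1): 3 + 1 = 4.
R3 applies: 4 − 3 = 1.
R4 applies: 1 + 2 = 3.
R5 does not apply.
R6 does not apply.
R7 applies: 3 + 2 = 5.
R8 applies: 5 + 2 = 7.
Final offense level: 7.
Criminal history: 0 prior points → Category Minimal (0-6).
Level 7 falls in the 5-7 band.
Grid: Level 5-7 × Category Minimal = 48-100 weeks.

48-100 weeks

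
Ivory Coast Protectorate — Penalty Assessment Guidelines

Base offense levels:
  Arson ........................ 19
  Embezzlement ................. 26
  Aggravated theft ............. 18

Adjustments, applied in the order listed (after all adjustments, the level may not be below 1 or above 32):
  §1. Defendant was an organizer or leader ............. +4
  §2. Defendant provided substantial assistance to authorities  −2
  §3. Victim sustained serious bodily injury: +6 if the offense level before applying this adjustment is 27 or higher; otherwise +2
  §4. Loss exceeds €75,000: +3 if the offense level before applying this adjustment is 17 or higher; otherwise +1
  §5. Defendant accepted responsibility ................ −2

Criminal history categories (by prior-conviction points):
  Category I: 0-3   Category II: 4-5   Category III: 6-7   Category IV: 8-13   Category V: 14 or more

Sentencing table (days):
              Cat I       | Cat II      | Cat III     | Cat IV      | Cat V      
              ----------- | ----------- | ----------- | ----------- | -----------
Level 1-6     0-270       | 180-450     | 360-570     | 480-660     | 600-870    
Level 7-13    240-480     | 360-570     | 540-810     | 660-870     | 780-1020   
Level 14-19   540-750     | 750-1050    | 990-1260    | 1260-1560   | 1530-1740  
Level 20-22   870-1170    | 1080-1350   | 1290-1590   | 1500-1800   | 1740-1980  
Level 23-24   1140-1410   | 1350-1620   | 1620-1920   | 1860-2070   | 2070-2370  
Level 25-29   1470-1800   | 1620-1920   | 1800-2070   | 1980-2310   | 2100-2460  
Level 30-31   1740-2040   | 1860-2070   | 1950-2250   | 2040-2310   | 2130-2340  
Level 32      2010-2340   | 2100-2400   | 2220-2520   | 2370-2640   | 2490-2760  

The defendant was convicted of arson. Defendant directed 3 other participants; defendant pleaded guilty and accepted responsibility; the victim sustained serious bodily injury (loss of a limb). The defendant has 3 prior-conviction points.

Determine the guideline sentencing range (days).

1140-1410 days

Base offense level for arson: 19.
§1 applies: 19 + 4 = 23.
§3 applies (level before this adjustment is 23 < 27, so +2): 23 + 2 = 25.
§4 does not apply.
§5 applies: 25 − 2 = 23.
Final offense level: 23.
Criminal history: 3 prior points → Category I (0-3).
Level 23 falls in the 23-24 band.
Grid: Level 23-24 × Category I = 1140-1410 days.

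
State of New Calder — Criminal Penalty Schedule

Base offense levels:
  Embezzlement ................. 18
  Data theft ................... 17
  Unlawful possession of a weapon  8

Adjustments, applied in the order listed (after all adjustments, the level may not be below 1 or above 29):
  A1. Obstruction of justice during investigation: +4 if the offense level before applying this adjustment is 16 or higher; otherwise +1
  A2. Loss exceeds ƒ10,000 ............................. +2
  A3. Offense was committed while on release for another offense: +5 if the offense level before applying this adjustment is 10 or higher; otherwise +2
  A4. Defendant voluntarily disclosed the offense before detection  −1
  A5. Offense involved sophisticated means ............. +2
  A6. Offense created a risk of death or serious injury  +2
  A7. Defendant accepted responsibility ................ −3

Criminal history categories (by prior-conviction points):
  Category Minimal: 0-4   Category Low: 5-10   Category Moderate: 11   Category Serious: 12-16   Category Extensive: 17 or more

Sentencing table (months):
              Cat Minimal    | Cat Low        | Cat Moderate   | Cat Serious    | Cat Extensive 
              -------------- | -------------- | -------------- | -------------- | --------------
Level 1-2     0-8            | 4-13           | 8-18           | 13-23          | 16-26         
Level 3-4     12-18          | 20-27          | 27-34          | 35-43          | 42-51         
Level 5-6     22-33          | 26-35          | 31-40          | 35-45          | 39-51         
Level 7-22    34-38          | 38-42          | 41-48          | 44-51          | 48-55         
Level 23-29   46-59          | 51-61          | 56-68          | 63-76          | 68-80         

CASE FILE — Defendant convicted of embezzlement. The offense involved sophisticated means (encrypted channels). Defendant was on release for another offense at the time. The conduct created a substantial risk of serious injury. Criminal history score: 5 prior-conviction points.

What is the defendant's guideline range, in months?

Base offense level for embezzlement: 18.
A3 applies (level before this adjustment is 18 ≥ 10, so +5): 18 + 5 = 23.
A4 does not apply.
A5 applies: 23 + 2 = 25.
A6 applies: 25 + 2 = 27.
A7 does not apply.
Final offense level: 27.
Criminal history: 5 prior points → Category Low (5-10).
Level 27 falls in the 23-29 band.
Grid: Level 23-29 × Category Low = 51-61 months.

51-61 months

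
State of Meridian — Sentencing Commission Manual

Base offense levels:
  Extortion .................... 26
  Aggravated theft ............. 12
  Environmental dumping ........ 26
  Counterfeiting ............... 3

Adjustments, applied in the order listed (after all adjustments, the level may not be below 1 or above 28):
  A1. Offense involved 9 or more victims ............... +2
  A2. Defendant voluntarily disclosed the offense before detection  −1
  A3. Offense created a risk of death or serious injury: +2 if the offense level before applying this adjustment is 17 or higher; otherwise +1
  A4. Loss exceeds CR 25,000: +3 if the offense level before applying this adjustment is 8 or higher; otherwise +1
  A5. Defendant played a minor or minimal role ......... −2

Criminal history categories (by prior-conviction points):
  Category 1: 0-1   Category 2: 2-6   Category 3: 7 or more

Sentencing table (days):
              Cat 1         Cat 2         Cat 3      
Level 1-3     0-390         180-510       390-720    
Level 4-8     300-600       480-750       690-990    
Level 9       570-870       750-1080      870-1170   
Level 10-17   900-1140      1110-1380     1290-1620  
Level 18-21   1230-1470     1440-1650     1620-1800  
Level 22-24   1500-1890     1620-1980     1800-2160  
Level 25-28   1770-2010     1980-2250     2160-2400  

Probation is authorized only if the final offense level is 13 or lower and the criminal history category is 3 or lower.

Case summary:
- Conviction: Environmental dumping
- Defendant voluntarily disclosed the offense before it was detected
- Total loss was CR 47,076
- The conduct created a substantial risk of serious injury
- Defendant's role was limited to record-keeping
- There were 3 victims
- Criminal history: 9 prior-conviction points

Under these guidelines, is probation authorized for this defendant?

Base offense level for environmental dumping: 26.
A1 does not apply.
A2 applies: 26 − 1 = 25.
A3 applies (level before this adjustment is 25 ≥ 17, so +2): 25 + 2 = 27.
A4 applies (level before this adjustment is 27 ≥ 8, so +3): 27 + 3 = 30.
A5 applies: 30 − 2 = 28.
Final offense level: 28.
Criminal history: 9 prior points → Category 3 (7+).
Level 28 falls in the 25-28 band.
Grid: Level 25-28 × Category 3 = 2160-2400 days.
Probation check: level 28 > 13 and category 3 ≤ 3 → not eligible.

No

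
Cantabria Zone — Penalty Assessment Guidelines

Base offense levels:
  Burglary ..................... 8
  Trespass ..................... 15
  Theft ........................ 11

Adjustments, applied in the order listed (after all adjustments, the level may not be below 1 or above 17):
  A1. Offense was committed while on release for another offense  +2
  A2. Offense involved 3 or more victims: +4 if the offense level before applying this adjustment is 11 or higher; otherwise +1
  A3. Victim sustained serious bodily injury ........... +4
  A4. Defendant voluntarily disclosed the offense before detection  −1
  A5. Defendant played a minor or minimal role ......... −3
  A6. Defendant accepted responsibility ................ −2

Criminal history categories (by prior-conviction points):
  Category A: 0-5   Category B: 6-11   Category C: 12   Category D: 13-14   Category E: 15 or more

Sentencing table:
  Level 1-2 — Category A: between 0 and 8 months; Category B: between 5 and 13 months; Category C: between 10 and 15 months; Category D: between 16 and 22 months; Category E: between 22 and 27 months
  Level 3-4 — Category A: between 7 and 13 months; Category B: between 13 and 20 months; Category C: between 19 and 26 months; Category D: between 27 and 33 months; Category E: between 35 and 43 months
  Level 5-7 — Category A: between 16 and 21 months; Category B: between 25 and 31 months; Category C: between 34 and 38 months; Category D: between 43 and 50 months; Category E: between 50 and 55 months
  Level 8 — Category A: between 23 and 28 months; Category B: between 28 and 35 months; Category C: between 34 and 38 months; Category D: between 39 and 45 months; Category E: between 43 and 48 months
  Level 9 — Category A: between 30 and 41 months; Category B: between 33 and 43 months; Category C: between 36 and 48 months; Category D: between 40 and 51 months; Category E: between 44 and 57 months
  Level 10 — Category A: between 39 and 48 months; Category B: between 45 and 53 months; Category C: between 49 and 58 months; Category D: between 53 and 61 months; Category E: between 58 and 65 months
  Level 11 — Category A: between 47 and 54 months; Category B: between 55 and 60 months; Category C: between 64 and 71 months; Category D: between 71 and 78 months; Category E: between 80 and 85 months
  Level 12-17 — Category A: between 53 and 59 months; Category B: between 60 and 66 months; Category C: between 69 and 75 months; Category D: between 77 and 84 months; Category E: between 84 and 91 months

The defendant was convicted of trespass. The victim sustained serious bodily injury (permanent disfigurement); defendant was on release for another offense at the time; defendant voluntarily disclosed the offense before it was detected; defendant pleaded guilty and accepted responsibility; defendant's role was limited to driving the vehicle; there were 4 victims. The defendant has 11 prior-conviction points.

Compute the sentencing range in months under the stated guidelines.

Base offense level for trespass: 15.
A1 applies: 15 + 2 = 17.
A2 applies (level before this adjustment is 17 ≥ 11, so +4): 17 + 4 = 21.
A3 applies: 21 + 4 = 25.
A4 applies: 25 − 1 = 24.
A5 applies: 24 − 3 = 21.
A6 applies: 21 − 2 = 19.
Level 19 exceeds the maximum of 17; capped at 17.
Final offense level: 17.
Criminal history: 11 prior points → Category B (6-11).
Level 17 falls in the 12-17 band.
Grid: Level 12-17 × Category B = 60-66 months.

60-66 months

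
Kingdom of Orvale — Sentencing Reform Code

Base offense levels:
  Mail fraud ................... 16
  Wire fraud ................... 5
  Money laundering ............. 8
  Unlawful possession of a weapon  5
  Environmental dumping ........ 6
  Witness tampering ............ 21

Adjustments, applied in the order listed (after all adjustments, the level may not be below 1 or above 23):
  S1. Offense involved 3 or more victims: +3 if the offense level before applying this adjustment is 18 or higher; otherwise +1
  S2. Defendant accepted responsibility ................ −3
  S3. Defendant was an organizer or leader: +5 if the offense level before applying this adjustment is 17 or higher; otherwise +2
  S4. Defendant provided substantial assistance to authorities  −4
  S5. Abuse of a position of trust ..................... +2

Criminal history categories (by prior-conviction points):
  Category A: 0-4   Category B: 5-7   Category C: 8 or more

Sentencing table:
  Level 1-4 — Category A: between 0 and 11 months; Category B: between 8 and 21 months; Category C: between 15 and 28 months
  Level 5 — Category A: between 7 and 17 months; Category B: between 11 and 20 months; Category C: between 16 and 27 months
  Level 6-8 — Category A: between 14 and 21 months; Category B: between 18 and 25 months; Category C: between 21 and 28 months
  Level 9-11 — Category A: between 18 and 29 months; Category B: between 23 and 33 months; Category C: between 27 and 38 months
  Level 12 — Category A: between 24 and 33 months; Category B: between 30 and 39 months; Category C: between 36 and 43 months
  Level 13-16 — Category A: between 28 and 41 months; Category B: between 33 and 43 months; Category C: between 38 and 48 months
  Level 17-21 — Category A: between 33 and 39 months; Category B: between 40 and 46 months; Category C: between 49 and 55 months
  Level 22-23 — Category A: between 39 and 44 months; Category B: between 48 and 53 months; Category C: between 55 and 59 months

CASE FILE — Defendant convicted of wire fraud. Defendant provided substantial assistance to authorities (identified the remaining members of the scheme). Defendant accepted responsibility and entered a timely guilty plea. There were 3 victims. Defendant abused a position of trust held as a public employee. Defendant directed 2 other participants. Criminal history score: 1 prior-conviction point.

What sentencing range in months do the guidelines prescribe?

0-11 months

Base offense level for wire fraud: 5.
S1 applies (level before this adjustment is 5 < 18, so +1): 5 + 1 = 6.
S2 applies: 6 − 3 = 3.
S3 applies (level before this adjustment is 3 < 17, so +2): 3 + 2 = 5.
S4 applies: 5 − 4 = 1.
S5 applies: 1 + 2 = 3.
Final offense level: 3.
Criminal history: 1 prior point → Category A (0-4).
Level 3 falls in the 1-4 band.
Grid: Level 1-4 × Category A = 0-11 months.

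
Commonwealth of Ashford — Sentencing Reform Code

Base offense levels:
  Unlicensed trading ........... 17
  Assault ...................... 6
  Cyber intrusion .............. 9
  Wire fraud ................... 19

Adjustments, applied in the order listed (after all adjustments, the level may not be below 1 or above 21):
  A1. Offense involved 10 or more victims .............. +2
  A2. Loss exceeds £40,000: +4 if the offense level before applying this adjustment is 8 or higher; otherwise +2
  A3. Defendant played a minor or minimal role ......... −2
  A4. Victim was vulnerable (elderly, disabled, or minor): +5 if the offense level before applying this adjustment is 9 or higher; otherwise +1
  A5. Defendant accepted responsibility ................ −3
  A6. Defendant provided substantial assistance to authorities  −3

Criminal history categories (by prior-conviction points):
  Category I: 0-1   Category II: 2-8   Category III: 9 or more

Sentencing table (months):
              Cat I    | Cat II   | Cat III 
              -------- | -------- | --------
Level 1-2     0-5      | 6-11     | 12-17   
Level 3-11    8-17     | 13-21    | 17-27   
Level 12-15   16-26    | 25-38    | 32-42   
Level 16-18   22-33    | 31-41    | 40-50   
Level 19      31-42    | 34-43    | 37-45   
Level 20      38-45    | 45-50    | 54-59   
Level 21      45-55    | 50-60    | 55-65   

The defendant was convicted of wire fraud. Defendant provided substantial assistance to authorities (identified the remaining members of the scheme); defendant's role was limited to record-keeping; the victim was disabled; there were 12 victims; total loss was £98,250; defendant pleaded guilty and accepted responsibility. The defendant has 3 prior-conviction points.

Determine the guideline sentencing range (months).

Base offense level for wire fraud: 19.
A1 applies: 19 + 2 = 21.
A2 applies (level before this adjustment is 21 ≥ 8, so +4): 21 + 4 = 25.
A3 applies: 25 − 2 = 23.
A4 applies (level before this adjustment is 23 ≥ 9, so +5): 23 + 5 = 28.
A5 applies: 28 − 3 = 25.
A6 applies: 25 − 3 = 22.
Level 22 exceeds the maximum of 21; capped at 21.
Final offense level: 21.
Criminal history: 3 prior points → Category II (2-8).
Level 21 falls in the 21 band.
Grid: Level 21 × Category II = 50-60 months.

50-60 months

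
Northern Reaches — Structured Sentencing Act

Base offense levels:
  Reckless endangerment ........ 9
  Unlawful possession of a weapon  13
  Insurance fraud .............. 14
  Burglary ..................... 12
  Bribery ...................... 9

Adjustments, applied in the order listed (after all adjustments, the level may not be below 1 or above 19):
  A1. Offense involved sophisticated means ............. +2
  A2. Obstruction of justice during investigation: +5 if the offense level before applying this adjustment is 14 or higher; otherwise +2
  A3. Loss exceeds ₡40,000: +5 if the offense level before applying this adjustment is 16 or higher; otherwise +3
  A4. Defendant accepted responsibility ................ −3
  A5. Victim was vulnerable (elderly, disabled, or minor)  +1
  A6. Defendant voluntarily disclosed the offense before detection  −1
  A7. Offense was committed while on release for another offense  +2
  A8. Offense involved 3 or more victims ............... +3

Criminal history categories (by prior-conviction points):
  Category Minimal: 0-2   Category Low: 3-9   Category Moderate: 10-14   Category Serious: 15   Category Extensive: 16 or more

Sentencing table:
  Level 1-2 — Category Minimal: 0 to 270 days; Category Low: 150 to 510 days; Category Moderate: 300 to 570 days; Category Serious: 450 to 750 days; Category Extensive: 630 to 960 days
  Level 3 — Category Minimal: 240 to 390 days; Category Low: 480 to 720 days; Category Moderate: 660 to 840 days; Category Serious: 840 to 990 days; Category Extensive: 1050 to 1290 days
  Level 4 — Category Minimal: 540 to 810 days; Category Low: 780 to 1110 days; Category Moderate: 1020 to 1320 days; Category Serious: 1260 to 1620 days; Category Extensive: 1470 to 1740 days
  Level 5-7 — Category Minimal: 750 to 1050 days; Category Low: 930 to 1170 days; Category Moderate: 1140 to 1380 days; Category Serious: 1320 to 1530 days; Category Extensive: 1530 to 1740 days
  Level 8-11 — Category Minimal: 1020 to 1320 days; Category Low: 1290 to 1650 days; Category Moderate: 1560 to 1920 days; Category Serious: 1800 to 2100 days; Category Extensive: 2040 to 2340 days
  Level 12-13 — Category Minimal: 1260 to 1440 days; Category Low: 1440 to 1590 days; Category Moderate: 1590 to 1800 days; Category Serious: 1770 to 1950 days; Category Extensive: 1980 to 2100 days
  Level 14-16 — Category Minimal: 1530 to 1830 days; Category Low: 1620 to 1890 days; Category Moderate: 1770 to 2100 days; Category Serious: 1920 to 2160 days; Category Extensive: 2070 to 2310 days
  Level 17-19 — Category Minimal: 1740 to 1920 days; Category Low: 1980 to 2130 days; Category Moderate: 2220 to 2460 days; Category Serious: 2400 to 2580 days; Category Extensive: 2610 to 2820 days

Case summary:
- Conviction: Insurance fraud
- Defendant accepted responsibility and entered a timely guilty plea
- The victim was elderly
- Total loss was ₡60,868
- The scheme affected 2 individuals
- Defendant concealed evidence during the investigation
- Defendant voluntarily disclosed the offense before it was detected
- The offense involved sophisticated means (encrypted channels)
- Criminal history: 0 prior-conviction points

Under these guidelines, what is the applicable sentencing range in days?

Base offense level for insurance fraud: 14.
A1 applies: 14 + 2 = 16.
A2 applies (level before this adjustment is 16 ≥ 14, so +5): 16 + 5 = 21.
A3 applies (level before this adjustment is 21 ≥ 16, so +5): 21 + 5 = 26.
A4 applies: 26 − 3 = 23.
A5 applies: 23 + 1 = 24.
A6 applies: 24 − 1 = 23.
Level 23 exceeds the maximum of 19; capped at 19.
Final offense level: 19.
Criminal history: 0 prior points → Category Minimal (0-2).
Level 19 falls in the 17-19 band.
Grid: Level 17-19 × Category Minimal = 1740-1920 days.

1740-1920 days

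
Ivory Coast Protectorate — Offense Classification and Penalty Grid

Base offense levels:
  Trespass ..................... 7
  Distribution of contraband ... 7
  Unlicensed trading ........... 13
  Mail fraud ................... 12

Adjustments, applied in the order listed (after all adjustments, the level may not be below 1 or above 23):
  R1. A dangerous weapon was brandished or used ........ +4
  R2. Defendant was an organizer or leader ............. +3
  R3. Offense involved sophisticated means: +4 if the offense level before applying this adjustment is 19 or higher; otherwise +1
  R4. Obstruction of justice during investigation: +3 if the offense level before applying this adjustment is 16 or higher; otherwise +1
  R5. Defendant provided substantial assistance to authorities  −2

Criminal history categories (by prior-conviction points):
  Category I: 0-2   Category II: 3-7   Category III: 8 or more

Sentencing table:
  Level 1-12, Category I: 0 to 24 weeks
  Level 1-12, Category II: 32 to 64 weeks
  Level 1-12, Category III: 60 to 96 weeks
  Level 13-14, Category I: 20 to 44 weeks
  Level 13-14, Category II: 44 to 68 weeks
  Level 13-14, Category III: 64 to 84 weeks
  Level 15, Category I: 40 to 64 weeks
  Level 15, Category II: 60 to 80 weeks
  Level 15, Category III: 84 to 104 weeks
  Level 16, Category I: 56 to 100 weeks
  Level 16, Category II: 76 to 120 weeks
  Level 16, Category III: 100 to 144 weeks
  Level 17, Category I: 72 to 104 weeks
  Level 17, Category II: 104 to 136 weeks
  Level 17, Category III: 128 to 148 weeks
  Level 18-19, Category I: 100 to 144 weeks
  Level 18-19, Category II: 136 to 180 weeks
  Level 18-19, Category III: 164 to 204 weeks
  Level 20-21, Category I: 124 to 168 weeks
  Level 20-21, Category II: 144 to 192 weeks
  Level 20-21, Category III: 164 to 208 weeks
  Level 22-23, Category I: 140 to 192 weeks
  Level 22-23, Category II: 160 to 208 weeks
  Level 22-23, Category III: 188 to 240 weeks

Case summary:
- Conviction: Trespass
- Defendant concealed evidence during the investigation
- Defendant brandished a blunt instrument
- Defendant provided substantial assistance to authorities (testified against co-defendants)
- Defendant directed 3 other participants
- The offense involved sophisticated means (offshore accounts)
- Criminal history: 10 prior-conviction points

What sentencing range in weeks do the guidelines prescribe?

64-84 weeks

Base offense level for trespass: 7.
R1 applies: 7 + 4 = 11.
R2 applies: 11 + 3 = 14.
R3 applies (level before this adjustment is 14 < 19, so +1): 14 + 1 = 15.
R4 applies (level before this adjustment is 15 < 16, so +1): 15 + 1 = 16.
R5 applies: 16 − 2 = 14.
Final offense level: 14.
Criminal history: 10 prior points → Category III (8+).
Level 14 falls in the 13-14 band.
Grid: Level 13-14 × Category III = 64-84 weeks.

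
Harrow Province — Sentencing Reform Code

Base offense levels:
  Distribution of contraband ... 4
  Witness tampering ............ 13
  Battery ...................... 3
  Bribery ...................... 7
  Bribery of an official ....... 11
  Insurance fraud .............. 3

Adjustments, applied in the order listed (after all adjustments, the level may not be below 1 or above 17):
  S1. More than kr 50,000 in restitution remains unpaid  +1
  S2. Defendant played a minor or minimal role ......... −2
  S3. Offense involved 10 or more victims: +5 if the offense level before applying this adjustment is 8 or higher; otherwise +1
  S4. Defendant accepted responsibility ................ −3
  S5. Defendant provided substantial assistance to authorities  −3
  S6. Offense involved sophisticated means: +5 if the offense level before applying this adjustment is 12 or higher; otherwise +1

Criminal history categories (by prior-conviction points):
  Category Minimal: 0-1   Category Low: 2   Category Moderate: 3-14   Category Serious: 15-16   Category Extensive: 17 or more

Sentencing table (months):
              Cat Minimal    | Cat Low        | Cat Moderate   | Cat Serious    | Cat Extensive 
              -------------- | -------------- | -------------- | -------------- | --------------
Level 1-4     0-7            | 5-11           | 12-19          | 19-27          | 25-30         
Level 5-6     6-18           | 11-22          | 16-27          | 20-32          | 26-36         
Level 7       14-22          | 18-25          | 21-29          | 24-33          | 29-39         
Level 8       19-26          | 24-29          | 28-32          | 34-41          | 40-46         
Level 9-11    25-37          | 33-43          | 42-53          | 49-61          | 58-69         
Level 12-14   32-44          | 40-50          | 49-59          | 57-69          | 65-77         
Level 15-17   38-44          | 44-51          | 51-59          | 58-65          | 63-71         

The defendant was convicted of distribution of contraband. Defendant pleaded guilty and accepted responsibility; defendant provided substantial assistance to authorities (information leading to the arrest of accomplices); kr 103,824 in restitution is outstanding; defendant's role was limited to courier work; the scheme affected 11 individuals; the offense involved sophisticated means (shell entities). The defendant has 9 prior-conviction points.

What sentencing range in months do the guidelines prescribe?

Base offense level for distribution of contraband: 4.
S1 applies: 4 + 1 = 5.
S2 applies: 5 − 2 = 3.
S3 applies (level before this adjustment is 3 < 8, so +1): 3 + 1 = 4.
S4 applies: 4 − 3 = 1.
S5 applies: 1 − 3 = -2.
S6 applies (level before this adjustment is -2 < 12, so +1): -2 + 1 = -1.
Level -1 is below the minimum of 1; floored at 1.
Final offense level: 1.
Criminal history: 9 prior points → Category Moderate (3-14).
Level 1 falls in the 1-4 band.
Grid: Level 1-4 × Category Moderate = 12-19 months.

12-19 months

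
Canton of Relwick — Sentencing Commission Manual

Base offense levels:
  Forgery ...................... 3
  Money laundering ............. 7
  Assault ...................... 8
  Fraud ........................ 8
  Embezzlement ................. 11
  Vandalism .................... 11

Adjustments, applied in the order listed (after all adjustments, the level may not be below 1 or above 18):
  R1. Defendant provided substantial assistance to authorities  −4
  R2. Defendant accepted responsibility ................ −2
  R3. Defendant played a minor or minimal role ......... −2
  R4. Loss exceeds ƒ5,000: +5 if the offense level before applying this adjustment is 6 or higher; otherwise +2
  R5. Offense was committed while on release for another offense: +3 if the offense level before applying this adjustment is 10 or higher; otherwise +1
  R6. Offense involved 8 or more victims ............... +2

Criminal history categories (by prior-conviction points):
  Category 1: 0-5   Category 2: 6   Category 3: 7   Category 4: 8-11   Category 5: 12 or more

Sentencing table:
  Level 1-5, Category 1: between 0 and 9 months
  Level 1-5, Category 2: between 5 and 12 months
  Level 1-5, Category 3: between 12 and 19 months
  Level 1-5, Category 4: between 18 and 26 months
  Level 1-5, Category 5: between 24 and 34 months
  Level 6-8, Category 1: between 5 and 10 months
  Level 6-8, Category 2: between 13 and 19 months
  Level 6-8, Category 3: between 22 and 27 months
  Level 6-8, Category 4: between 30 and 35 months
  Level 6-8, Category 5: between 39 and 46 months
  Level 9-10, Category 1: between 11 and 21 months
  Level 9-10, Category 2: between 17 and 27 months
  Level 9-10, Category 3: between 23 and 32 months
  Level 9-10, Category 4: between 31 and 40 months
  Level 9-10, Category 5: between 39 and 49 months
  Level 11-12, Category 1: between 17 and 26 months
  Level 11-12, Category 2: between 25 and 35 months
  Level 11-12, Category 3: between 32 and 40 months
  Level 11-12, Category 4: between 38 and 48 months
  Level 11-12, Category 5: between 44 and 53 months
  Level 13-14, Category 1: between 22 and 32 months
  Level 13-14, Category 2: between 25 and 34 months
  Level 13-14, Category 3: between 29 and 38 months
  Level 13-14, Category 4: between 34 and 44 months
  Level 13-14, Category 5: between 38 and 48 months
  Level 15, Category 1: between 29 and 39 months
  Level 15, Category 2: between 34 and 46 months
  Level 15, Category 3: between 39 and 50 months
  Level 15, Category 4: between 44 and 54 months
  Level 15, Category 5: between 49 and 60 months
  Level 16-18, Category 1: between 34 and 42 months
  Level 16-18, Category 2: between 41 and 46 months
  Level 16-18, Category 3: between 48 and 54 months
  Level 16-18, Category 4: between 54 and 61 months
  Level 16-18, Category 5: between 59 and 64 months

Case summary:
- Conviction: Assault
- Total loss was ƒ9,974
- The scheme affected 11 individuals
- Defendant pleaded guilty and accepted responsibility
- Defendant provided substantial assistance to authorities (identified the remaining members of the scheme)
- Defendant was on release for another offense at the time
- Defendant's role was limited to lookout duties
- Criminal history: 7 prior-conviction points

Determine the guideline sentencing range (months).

12-19 months

Base offense level for assault: 8.
R1 applies: 8 − 4 = 4.
R2 applies: 4 − 2 = 2.
R3 applies: 2 − 2 = 0.
R4 applies (level before this adjustment is 0 < 6, so +2): 0 + 2 = 2.
R5 applies (level before this adjustment is 2 < 10, so +1): 2 + 1 = 3.
R6 applies: 3 + 2 = 5.
Final offense level: 5.
Criminal history: 7 prior points → Category 3 (7).
Level 5 falls in the 1-5 band.
Grid: Level 1-5 × Category 3 = 12-19 months.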